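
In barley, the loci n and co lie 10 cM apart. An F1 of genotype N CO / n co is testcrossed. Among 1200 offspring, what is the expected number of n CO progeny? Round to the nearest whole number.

A map distance of 10 cM corresponds to a recombination frequency of 0.100.
The F1 is N CO / n co, so n CO is a recombinant gamete class with expected frequency r/2 = 0.100/2 = 0.0500.
Expected number = 0.0500 × 1200 = 60.00 ≈ 60.

60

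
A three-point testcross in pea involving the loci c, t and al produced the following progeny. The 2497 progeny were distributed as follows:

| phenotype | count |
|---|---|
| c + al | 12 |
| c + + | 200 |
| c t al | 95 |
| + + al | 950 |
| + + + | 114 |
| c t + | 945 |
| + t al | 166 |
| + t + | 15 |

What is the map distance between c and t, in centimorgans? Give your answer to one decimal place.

The two most frequent reciprocal classes, + + al and c t +, are the parental types, so the F1 was + + al / c t +.
The two rarest classes, c + al and + t +, are the double crossovers. Comparing them with the parentals, only the c allele has switched, so c is the middle locus and the order is t – c – al.
Crossovers in the t–c interval produce the single-crossover classes + t al and c + + (166 + 200 = 366) plus the double crossovers (27).
RF(t–c) = (366 + 27) / 2497 = 393/2497 = 0.1574 → 15.7 centimorgans.

15.7 centimorgans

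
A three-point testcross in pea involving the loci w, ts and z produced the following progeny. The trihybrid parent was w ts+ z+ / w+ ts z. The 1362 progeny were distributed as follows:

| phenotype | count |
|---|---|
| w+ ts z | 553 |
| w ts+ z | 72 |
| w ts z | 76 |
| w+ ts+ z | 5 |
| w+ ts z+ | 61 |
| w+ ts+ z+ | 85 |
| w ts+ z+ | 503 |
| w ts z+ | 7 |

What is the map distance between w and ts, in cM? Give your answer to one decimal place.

12.7 cM

The two rarest classes, w ts z+ and w+ ts+ z, are the double crossovers. Comparing them with the parentals, only the ts allele has switched, so ts is the middle locus and the order is w – ts – z.
Crossovers in the w–ts interval produce the single-crossover classes w+ ts+ z+ and w ts z (85 + 76 = 161) plus the double crossovers (12).
RF(w–ts) = (161 + 12) / 1362 = 173/1362 = 0.1270 → 12.7 cM.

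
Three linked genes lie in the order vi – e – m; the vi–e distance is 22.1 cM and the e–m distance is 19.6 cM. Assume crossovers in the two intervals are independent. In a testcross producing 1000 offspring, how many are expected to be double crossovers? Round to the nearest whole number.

Map distances give recombination frequencies of 0.221 and 0.196 for the two intervals.
With no interference, expected double-crossover frequency = 0.221 × 0.196 = 0.04332.
Expected number = 0.04332 × 1000 = 43.32 ≈ 43.

43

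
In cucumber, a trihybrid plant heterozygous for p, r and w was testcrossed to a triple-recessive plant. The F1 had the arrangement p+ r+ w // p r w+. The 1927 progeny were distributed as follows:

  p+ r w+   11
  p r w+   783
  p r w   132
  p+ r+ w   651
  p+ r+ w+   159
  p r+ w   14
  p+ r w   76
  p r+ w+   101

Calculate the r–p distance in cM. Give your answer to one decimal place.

The two rarest classes, p r+ w and p+ r w+, are the double crossovers. Comparing them with the parentals, only the p allele has switched, so p is the middle locus and the order is r – p – w.
Crossovers in the r–p interval produce the single-crossover classes p+ r w and p r+ w+ (76 + 101 = 177) plus the double crossovers (25).
RF(r–p) = (177 + 25) / 1927 = 202/1927 = 0.1048 → 10.5 cM.

10.5 cM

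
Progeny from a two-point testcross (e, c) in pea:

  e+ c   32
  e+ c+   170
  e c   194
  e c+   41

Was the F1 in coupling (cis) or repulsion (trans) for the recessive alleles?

The two most frequent classes are e+ c+ (170) and e c (194); these are the parental (non-recombinant) types.
So the F1 carried e+ c+ on one chromosome and e c on the other — the recessive alleles are on the same chromosome (cis / coupling).

cis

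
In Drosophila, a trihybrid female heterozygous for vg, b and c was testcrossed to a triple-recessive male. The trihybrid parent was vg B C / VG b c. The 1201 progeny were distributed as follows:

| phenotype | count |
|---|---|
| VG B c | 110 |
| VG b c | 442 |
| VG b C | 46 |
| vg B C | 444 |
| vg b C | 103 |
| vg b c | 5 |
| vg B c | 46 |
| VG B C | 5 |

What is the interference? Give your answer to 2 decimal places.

The two rarest classes, VG B C and vg b c, are the double crossovers. Comparing them with the parentals, only the vg allele has switched, so vg is the middle locus and the order is c – vg – b.
c–vg: (92 + 10)/1201 = 0.0849; vg–b: (213 + 10)/1201 = 0.1857.
Expected DCO frequency = 0.0849 × 0.1857 ≈ 0.01577; observed = 10/1201 ≈ 0.00833.
Coefficient of coincidence = 0.00833/0.01577 ≈ 0.53; interference = 1 − 0.53 = 0.47.

0.47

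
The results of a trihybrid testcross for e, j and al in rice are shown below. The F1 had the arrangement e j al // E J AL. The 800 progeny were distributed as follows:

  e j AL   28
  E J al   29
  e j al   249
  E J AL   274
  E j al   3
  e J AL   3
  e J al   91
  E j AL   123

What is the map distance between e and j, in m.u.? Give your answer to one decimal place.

27.5 m.u.

The two rarest classes, E j al and e J AL, are the double crossovers. Comparing them with the parentals, only the e allele has switched, so e is the middle locus and the order is al – e – j.
Crossovers in the e–j interval produce the single-crossover classes e J al and E j AL (91 + 123 = 214) plus the double crossovers (6).
RF(e–j) = (214 + 6) / 800 = 220/800 = 0.2750 → 27.5 m.u.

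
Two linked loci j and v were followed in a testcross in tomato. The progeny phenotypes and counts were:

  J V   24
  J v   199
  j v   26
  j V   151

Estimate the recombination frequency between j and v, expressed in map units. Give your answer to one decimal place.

The two most frequent classes, J v (199) and j V (151), are the parental types, so the F1 was J v / j V.
The recombinant classes are J V and j v: 24 + 26 = 50.
Recombination frequency = 50/400 = 0.1250 ≈ 12.5%, i.e. 12.5 map units.

12.5 map units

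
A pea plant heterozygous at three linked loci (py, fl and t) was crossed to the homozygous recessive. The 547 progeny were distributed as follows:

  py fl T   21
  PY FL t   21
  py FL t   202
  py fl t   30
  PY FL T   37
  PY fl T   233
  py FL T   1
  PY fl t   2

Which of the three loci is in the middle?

t

The two most frequent reciprocal classes, PY fl T and py FL t, are the parental types, so the F1 was PY fl T / py FL t.
The two rarest classes, PY fl t and py FL T, are the double crossovers. Comparing them with the parentals, only the t allele has switched, so t is the middle locus and the order is fl – t – py.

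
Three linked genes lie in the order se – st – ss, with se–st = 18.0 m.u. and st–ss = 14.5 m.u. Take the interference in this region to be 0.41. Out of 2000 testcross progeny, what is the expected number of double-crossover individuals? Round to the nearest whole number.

Map distances give recombination frequencies of 0.180 and 0.145 for the two intervals.
With interference 0.41 (so coincidence = 0.59), expected double-crossover frequency = 0.180 × 0.145 × 0.59 = 0.01540.
Expected number = 0.01540 × 2000 = 30.80 ≈ 31.

31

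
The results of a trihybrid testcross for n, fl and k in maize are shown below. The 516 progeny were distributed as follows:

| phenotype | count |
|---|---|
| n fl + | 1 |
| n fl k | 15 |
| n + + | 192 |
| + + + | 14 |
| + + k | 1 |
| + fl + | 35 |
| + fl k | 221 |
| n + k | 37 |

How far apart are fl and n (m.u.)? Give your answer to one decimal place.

6.0 m.u.

The two most frequent reciprocal classes, + fl k and n + +, are the parental types, so the F1 was + fl k / n + +.
The two rarest classes, + + k and n fl +, are the double crossovers. Comparing them with the parentals, only the fl allele has switched, so fl is the middle locus and the order is k – fl – n.
Crossovers in the fl–n interval produce the single-crossover classes n fl k and + + + (15 + 14 = 29) plus the double crossovers (2).
RF(fl–n) = (29 + 2) / 516 = 31/516 = 0.0601 → 6.0 m.u.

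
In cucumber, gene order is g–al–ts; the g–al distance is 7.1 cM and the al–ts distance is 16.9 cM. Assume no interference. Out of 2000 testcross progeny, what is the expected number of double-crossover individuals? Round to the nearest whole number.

Map distances give recombination frequencies of 0.071 and 0.169 for the two intervals.
With no interference, expected double-crossover frequency = 0.071 × 0.169 = 0.01200.
Expected number = 0.01200 × 2000 = 24.00 ≈ 24.

24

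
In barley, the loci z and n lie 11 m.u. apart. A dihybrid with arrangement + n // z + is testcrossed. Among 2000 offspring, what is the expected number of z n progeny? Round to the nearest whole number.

A map distance of 11 m.u. corresponds to a recombination frequency of 0.110.
The F1 is + n / z +, so z n is a recombinant gamete class with expected frequency r/2 = 0.110/2 = 0.0550.
Expected number = 0.0550 × 2000 = 110.00 ≈ 110.

110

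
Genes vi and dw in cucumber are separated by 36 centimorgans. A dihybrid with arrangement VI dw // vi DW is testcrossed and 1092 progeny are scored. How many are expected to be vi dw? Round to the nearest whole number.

197

A map distance of 36 centimorgans corresponds to a recombination frequency of 0.360.
The F1 is VI dw / vi DW, so vi dw is a recombinant gamete class with expected frequency r/2 = 0.360/2 = 0.1800.
Expected number = 0.1800 × 1092 = 196.56 ≈ 197.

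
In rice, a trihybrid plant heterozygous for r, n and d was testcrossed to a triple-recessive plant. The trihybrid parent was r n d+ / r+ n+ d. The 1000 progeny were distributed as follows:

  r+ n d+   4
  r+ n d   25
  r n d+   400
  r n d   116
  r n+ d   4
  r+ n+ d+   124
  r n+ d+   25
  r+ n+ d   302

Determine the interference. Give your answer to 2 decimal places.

The two rarest classes, r+ n d+ and r n+ d, are the double crossovers. Comparing them with the parentals, only the r allele has switched, so r is the middle locus and the order is d – r – n.
d–r: (240 + 8)/1000 = 0.2480; r–n: (50 + 8)/1000 = 0.0580.
Expected DCO frequency = 0.2480 × 0.0580 ≈ 0.01438; observed = 8/1000 ≈ 0.00800.
Coefficient of coincidence = 0.00800/0.01438 ≈ 0.56; interference = 1 − 0.56 = 0.44.

0.44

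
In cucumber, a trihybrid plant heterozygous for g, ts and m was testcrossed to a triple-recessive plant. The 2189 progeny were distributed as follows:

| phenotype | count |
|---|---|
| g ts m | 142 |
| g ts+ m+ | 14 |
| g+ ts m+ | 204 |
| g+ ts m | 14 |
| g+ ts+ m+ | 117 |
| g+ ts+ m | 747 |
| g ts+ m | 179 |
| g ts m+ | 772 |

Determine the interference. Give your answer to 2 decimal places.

0.48

The two most frequent reciprocal classes, g ts m+ and g+ ts+ m, are the parental types, so the F1 was g ts m+ / g+ ts+ m.
The two rarest classes, g ts+ m+ and g+ ts m, are the double crossovers. Comparing them with the parentals, only the ts allele has switched, so ts is the middle locus and the order is g – ts – m.
g–ts: (383 + 28)/2189 = 0.1878; ts–m: (259 + 28)/2189 = 0.1311.
Expected DCO frequency = 0.1878 × 0.1311 ≈ 0.02462; observed = 28/2189 ≈ 0.01279.
Coefficient of coincidence = 0.01279/0.02462 ≈ 0.52; interference = 1 − 0.52 = 0.48.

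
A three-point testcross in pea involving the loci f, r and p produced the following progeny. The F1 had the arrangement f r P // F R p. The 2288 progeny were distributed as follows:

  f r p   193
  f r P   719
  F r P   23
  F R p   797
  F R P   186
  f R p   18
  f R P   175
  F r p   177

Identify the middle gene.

The two rarest classes, F r P and f R p, are the double crossovers. Comparing them with the parentals, only the f allele has switched, so f is the middle locus and the order is p – f – r.

f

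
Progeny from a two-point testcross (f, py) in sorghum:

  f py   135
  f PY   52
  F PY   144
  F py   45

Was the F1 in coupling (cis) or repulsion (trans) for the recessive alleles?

The two most frequent classes are F PY (144) and f py (135); these are the parental (non-recombinant) types.
So the F1 carried F PY on one chromosome and f py on the other — the recessive alleles are on the same chromosome (cis / coupling).

cis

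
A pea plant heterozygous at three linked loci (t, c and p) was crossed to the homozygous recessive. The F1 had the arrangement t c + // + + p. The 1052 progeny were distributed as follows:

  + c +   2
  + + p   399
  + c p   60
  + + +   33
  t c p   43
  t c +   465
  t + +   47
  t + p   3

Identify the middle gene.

t

The two rarest classes, + c + and t + p, are the double crossovers. Comparing them with the parentals, only the t allele has switched, so t is the middle locus and the order is c – t – p.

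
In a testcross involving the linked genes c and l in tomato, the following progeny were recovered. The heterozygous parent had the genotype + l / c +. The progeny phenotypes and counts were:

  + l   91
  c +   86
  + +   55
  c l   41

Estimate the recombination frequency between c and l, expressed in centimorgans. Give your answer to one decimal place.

The recombinant classes are + + and c l: 55 + 41 = 96.
Recombination frequency = 96/273 = 0.3516 ≈ 35.2%, i.e. 35.2 centimorgans.

35.2 centimorgans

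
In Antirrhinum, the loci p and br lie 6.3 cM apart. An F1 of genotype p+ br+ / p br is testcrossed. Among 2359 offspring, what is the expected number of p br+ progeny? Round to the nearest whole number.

74

A map distance of 6.3 cM corresponds to a recombination frequency of 0.063.
The F1 is p+ br+ / p br, so p br+ is a recombinant gamete class with expected frequency r/2 = 0.063/2 = 0.0315.
Expected number = 0.0315 × 2359 = 74.31 ≈ 74.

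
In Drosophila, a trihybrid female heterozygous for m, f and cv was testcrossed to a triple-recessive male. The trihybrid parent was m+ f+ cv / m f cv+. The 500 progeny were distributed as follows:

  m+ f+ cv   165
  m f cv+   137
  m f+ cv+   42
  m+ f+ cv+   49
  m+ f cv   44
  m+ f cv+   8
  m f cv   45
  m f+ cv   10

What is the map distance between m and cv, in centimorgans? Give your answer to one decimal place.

The two rarest classes, m f+ cv and m+ f cv+, are the double crossovers. Comparing them with the parentals, only the m allele has switched, so m is the middle locus and the order is f – m – cv.
Crossovers in the m–cv interval produce the single-crossover classes m+ f+ cv+ and m f cv (49 + 45 = 94) plus the double crossovers (18).
RF(m–cv) = (94 + 18) / 500 = 112/500 = 0.2240 → 22.4 centimorgans.

22.4 centimorgans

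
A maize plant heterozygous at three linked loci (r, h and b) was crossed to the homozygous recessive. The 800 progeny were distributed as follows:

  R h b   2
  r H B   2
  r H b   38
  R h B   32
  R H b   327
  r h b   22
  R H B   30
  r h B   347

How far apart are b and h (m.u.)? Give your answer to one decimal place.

7.0 m.u.

The two most frequent reciprocal classes, R H b and r h B, are the parental types, so the F1 was R H b / r h B.
The two rarest classes, R h b and r H B, are the double crossovers. Comparing them with the parentals, only the h allele has switched, so h is the middle locus and the order is r – h – b.
Crossovers in the h–b interval produce the single-crossover classes R H B and r h b (30 + 22 = 52) plus the double crossovers (4).
RF(h–b) = (52 + 4) / 800 = 56/800 = 0.0700 → 7.0 m.u.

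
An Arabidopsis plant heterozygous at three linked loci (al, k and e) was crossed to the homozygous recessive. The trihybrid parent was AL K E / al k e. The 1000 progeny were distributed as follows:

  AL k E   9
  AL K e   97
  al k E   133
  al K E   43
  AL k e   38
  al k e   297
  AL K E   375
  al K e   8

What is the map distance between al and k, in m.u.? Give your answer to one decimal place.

9.8 m.u.

The two rarest classes, AL k E and al K e, are the double crossovers. Comparing them with the parentals, only the k allele has switched, so k is the middle locus and the order is al – k – e.
Crossovers in the al–k interval produce the single-crossover classes al K E and AL k e (43 + 38 = 81) plus the double crossovers (17).
RF(al–k) = (81 + 17) / 1000 = 98/1000 = 0.0980 → 9.8 m.u.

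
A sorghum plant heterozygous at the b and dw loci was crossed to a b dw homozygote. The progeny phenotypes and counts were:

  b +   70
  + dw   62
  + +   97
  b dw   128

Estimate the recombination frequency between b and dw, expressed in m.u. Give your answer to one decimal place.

37.0 m.u.

The two most frequent classes, + + (97) and b dw (128), are the parental types, so the F1 was + + / b dw.
The recombinant classes are + dw and b +: 62 + 70 = 132.
Recombination frequency = 132/357 = 0.3697 ≈ 37.0%, i.e. 37.0 m.u.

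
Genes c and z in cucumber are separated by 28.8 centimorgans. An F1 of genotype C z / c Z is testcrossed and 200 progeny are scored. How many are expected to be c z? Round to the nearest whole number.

A map distance of 28.8 centimorgans corresponds to a recombination frequency of 0.288.
The F1 is C z / c Z, so c z is a recombinant gamete class with expected frequency r/2 = 0.288/2 = 0.1440.
Expected number = 0.1440 × 200 = 28.80 ≈ 29.

29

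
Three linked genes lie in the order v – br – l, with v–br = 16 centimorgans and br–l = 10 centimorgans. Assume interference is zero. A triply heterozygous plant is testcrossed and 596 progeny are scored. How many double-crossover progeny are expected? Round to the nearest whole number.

Map distances give recombination frequencies of 0.160 and 0.100 for the two intervals.
With no interference, expected double-crossover frequency = 0.160 × 0.100 = 0.01600.
Expected number = 0.01600 × 596 = 9.54 ≈ 10.

10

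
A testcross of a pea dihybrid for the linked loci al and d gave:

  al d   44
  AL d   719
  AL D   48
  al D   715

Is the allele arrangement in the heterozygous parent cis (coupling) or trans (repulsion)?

The two most frequent classes are AL d (719) and al D (715); these are the parental (non-recombinant) types.
So the F1 carried AL d on one chromosome and al D on the other — the recessive alleles are on opposite chromosomes (trans / repulsion).

trans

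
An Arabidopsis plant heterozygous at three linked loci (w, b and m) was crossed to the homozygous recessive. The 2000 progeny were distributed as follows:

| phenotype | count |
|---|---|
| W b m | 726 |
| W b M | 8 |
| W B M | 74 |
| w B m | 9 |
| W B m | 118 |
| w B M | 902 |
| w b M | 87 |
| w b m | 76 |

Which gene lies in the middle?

The two most frequent reciprocal classes, W b m and w B M, are the parental types, so the F1 was W b m / w B M.
The two rarest classes, W b M and w B m, are the double crossovers. Comparing them with the parentals, only the m allele has switched, so m is the middle locus and the order is b – m – w.

m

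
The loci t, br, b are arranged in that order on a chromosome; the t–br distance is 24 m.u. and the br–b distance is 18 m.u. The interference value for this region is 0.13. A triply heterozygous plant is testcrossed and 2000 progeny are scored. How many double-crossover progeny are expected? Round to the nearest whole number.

Map distances give recombination frequencies of 0.240 and 0.180 for the two intervals.
With interference 0.13 (so coincidence = 0.87), expected double-crossover frequency = 0.240 × 0.180 × 0.87 = 0.03758.
Expected number = 0.03758 × 2000 = 75.17 ≈ 75.

75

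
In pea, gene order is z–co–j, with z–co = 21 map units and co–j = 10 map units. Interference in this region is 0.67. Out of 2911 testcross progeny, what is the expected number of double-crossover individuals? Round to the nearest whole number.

20

Map distances give recombination frequencies of 0.210 and 0.100 for the two intervals.
With interference 0.67 (so coincidence = 0.33), expected double-crossover frequency = 0.210 × 0.100 × 0.33 = 0.00693.
Expected number = 0.00693 × 2911 = 20.17 ≈ 20.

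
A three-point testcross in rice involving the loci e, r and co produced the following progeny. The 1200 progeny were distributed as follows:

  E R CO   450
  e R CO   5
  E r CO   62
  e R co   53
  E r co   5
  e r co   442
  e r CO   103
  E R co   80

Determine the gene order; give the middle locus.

The two most frequent reciprocal classes, e r co and E R CO, are the parental types, so the F1 was e r co / E R CO.
The two rarest classes, E r co and e R CO, are the double crossovers. Comparing them with the parentals, only the e allele has switched, so e is the middle locus and the order is co – e – r.

e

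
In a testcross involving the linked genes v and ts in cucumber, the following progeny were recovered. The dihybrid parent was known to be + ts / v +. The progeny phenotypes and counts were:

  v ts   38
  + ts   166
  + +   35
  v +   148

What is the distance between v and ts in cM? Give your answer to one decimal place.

The recombinant classes are + + and v ts: 35 + 38 = 73.
Recombination frequency = 73/387 = 0.1886 ≈ 18.9%, i.e. 18.9 cM.

18.9 cM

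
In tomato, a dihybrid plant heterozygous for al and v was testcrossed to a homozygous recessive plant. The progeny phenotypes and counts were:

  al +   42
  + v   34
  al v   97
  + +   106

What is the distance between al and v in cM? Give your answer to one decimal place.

27.2 cM

The two most frequent classes, + + (106) and al v (97), are the parental types, so the F1 was + + / al v.
The recombinant classes are + v and al +: 34 + 42 = 76.
Recombination frequency = 76/279 = 0.2724 ≈ 27.2%, i.e. 27.2 cM.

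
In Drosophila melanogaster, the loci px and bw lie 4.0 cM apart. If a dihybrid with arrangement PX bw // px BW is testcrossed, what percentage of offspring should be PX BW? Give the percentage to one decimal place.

A map distance of 4.0 cM corresponds to a recombination frequency of 0.040.
The F1 is PX bw / px BW, so PX BW is a recombinant gamete class with expected frequency r/2 = 0.040/2 = 0.0200.
That is 0.0200 = 2.0% of the progeny.

2.0%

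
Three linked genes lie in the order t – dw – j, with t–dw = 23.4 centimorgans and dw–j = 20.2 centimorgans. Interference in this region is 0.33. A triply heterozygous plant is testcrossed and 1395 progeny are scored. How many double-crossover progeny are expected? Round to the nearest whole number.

Map distances give recombination frequencies of 0.234 and 0.202 for the two intervals.
With interference 0.33 (so coincidence = 0.67), expected double-crossover frequency = 0.234 × 0.202 × 0.67 = 0.03167.
Expected number = 0.03167 × 1395 = 44.18 ≈ 44.

44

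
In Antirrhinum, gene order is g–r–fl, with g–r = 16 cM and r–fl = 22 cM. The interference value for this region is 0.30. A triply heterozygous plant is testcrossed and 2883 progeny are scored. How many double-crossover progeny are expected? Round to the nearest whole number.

Map distances give recombination frequencies of 0.160 and 0.220 for the two intervals.
With interference 0.30 (so coincidence = 0.70), expected double-crossover frequency = 0.160 × 0.220 × 0.70 = 0.02464.
Expected number = 0.02464 × 2883 = 71.04 ≈ 71.

71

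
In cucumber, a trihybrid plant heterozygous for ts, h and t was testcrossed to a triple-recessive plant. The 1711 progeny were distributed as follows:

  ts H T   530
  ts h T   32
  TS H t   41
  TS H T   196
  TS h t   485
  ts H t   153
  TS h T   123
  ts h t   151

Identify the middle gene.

The two most frequent reciprocal classes, ts H T and TS h t, are the parental types, so the F1 was ts H T / TS h t.
The two rarest classes, ts h T and TS H t, are the double crossovers. Comparing them with the parentals, only the h allele has switched, so h is the middle locus and the order is t – h – ts.

h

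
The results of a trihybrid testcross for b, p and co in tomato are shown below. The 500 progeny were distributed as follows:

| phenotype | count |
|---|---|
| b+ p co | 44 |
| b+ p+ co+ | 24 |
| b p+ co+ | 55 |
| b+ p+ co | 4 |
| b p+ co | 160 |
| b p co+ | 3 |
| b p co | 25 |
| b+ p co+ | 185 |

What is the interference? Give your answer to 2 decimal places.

0.41

The two most frequent reciprocal classes, b+ p co+ and b p+ co, are the parental types, so the F1 was b+ p co+ / b p+ co.
The two rarest classes, b p co+ and b+ p+ co, are the double crossovers. Comparing them with the parentals, only the b allele has switched, so b is the middle locus and the order is p – b – co.
p–b: (49 + 7)/500 = 0.1120; b–co: (99 + 7)/500 = 0.2120.
Expected DCO frequency = 0.1120 × 0.2120 ≈ 0.02374; observed = 7/500 ≈ 0.01400.
Coefficient of coincidence = 0.01400/0.02374 ≈ 0.59; interference = 1 − 0.59 = 0.41.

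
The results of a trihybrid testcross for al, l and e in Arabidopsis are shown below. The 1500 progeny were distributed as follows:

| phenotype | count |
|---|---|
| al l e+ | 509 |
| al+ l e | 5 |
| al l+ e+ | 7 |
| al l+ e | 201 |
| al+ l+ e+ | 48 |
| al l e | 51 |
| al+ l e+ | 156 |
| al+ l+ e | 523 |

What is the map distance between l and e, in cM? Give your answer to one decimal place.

7.4 cM

The two most frequent reciprocal classes, al l e+ and al+ l+ e, are the parental types, so the F1 was al l e+ / al+ l+ e.
The two rarest classes, al l+ e+ and al+ l e, are the double crossovers. Comparing them with the parentals, only the l allele has switched, so l is the middle locus and the order is e – l – al.
Crossovers in the e–l interval produce the single-crossover classes al l e and al+ l+ e+ (51 + 48 = 99) plus the double crossovers (12).
RF(e–l) = (99 + 12) / 1500 = 111/1500 = 0.0740 → 7.4 cM.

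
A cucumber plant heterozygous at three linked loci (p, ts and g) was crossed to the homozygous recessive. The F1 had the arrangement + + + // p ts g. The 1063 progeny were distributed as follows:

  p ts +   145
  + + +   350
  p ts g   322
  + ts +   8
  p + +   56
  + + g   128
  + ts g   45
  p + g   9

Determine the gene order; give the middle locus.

ts

The two rarest classes, + ts + and p + g, are the double crossovers. Comparing them with the parentals, only the ts allele has switched, so ts is the middle locus and the order is p – ts – g.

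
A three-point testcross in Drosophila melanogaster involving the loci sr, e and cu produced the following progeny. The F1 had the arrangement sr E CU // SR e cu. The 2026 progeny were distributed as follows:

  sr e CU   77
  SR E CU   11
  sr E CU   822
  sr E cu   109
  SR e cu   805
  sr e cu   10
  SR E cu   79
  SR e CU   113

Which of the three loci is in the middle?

sr

The two rarest classes, SR E CU and sr e cu, are the double crossovers. Comparing them with the parentals, only the sr allele has switched, so sr is the middle locus and the order is cu – sr – e.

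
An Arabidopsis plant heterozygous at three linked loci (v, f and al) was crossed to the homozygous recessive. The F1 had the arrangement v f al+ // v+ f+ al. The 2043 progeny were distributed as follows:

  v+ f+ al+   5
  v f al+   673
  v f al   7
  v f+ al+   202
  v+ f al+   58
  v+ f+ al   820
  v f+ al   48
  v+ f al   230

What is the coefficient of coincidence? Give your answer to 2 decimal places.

The two rarest classes, v f al and v+ f+ al+, are the double crossovers. Comparing them with the parentals, only the al allele has switched, so al is the middle locus and the order is f – al – v.
f–al: (432 + 12)/2043 = 0.2173; al–v: (106 + 12)/2043 = 0.0578.
Expected DCO frequency = 0.2173 × 0.0578 ≈ 0.01256; observed = 12/2043 ≈ 0.00587.
Coefficient of coincidence = 0.00587/0.01256 ≈ 0.47.

0.47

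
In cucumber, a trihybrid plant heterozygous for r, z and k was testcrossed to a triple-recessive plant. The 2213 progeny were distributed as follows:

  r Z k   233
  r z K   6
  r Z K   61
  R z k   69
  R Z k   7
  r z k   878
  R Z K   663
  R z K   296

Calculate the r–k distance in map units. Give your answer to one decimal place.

6.5 map units

The two most frequent reciprocal classes, R Z K and r z k, are the parental types, so the F1 was R Z K / r z k.
The two rarest classes, R Z k and r z K, are the double crossovers. Comparing them with the parentals, only the k allele has switched, so k is the middle locus and the order is r – k – z.
Crossovers in the r–k interval produce the single-crossover classes r Z K and R z k (61 + 69 = 130) plus the double crossovers (13).
RF(r–k) = (130 + 13) / 2213 = 143/2213 = 0.0646 → 6.5 map units.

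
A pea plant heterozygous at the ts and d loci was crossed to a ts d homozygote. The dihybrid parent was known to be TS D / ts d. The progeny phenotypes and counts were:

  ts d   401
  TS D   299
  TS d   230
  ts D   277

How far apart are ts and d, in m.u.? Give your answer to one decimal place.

42.0 m.u.

The recombinant classes are TS d and ts D: 230 + 277 = 507.
Recombination frequency = 507/1207 = 0.4200 ≈ 42.0%, i.e. 42.0 m.u.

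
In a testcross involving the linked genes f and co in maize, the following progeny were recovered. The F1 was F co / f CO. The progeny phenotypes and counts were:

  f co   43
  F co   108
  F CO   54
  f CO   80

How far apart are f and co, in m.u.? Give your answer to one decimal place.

34.0 m.u.

The recombinant classes are F CO and f co: 54 + 43 = 97.
Recombination frequency = 97/285 = 0.3404 ≈ 34.0%, i.e. 34.0 m.u.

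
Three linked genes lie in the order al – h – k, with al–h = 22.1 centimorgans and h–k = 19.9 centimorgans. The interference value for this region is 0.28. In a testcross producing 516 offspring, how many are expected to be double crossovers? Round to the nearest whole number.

16

Map distances give recombination frequencies of 0.221 and 0.199 for the two intervals.
With interference 0.28 (so coincidence = 0.72), expected double-crossover frequency = 0.221 × 0.199 × 0.72 = 0.03166.
Expected number = 0.03166 × 516 = 16.34 ≈ 16.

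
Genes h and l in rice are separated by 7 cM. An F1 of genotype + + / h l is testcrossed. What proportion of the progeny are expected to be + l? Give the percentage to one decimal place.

A map distance of 7 cM corresponds to a recombination frequency of 0.070.
The F1 is + + / h l, so + l is a recombinant gamete class with expected frequency r/2 = 0.070/2 = 0.0350.
That is 0.0350 = 3.5% of the progeny.

3.5%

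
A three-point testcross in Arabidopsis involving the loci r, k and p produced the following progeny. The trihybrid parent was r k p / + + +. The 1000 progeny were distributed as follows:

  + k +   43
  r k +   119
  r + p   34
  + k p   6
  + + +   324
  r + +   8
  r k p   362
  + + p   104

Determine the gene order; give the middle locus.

The two rarest classes, + k p and r + +, are the double crossovers. Comparing them with the parentals, only the r allele has switched, so r is the middle locus and the order is k – r – p.

r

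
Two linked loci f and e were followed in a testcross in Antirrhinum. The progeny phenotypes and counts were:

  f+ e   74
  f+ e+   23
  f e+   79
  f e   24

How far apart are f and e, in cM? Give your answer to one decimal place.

23.5 cM

The two most frequent classes, f+ e (74) and f e+ (79), are the parental types, so the F1 was f+ e / f e+.
The recombinant classes are f+ e+ and f e: 23 + 24 = 47.
Recombination frequency = 47/200 = 0.2350 ≈ 23.5%, i.e. 23.5 cM.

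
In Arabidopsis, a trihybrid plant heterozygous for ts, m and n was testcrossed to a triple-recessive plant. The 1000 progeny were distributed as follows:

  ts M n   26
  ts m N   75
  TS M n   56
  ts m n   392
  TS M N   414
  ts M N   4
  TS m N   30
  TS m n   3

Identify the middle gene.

The two most frequent reciprocal classes, TS M N and ts m n, are the parental types, so the F1 was TS M N / ts m n.
The two rarest classes, ts M N and TS m n, are the double crossovers. Comparing them with the parentals, only the ts allele has switched, so ts is the middle locus and the order is n – ts – m.

ts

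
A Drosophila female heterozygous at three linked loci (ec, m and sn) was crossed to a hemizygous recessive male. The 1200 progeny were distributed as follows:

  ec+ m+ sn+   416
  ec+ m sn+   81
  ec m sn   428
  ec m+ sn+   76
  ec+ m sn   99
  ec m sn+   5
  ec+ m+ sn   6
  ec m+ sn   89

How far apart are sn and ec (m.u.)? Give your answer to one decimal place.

15.5 m.u.

The two most frequent reciprocal classes, ec m sn and ec+ m+ sn+, are the parental types, so the F1 was ec m sn / ec+ m+ sn+.
The two rarest classes, ec m sn+ and ec+ m+ sn, are the double crossovers. Comparing them with the parentals, only the sn allele has switched, so sn is the middle locus and the order is ec – sn – m.
Crossovers in the ec–sn interval produce the single-crossover classes ec+ m sn and ec m+ sn+ (99 + 76 = 175) plus the double crossovers (11).
RF(ec–sn) = (175 + 11) / 1200 = 186/1200 = 0.1550 → 15.5 m.u.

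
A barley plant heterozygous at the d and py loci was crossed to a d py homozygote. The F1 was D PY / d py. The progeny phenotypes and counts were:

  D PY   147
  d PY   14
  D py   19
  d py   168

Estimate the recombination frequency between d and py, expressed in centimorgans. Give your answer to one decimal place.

9.5 centimorgans

The recombinant classes are D py and d PY: 19 + 14 = 33.
Recombination frequency = 33/348 = 0.0948 ≈ 9.5%, i.e. 9.5 centimorgans.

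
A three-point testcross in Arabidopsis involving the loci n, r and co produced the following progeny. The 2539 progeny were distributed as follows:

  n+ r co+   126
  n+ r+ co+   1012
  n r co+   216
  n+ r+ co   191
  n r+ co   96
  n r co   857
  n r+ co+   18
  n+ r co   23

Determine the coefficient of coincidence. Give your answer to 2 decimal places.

The two most frequent reciprocal classes, n r co and n+ r+ co+, are the parental types, so the F1 was n r co / n+ r+ co+.
The two rarest classes, n+ r co and n r+ co+, are the double crossovers. Comparing them with the parentals, only the n allele has switched, so n is the middle locus and the order is co – n – r.
co–n: (407 + 41)/2539 = 0.1764; n–r: (222 + 41)/2539 = 0.1036.
Expected DCO frequency = 0.1764 × 0.1036 ≈ 0.01828; observed = 41/2539 ≈ 0.01615.
Coefficient of coincidence = 0.01615/0.01828 ≈ 0.88.

0.88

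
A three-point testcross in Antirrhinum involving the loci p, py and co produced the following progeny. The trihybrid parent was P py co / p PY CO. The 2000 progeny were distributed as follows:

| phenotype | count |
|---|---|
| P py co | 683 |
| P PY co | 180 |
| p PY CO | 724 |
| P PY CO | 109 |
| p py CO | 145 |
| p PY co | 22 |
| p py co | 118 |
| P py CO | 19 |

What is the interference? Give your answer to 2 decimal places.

The two rarest classes, P py CO and p PY co, are the double crossovers. Comparing them with the parentals, only the co allele has switched, so co is the middle locus and the order is py – co – p.
py–co: (325 + 41)/2000 = 0.1830; co–p: (227 + 41)/2000 = 0.1340.
Expected DCO frequency = 0.1830 × 0.1340 ≈ 0.02452; observed = 41/2000 ≈ 0.02050.
Coefficient of coincidence = 0.02050/0.02452 ≈ 0.84; interference = 1 − 0.84 = 0.16.

0.16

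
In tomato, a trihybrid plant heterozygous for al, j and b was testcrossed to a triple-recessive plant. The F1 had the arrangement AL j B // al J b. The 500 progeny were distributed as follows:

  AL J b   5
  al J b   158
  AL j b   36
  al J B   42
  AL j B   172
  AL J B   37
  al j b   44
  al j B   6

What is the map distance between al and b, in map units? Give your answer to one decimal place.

17.8 map units

The two rarest classes, al j B and AL J b, are the double crossovers. Comparing them with the parentals, only the al allele has switched, so al is the middle locus and the order is j – al – b.
Crossovers in the al–b interval produce the single-crossover classes AL j b and al J B (36 + 42 = 78) plus the double crossovers (11).
RF(al–b) = (78 + 11) / 500 = 89/500 = 0.1780 → 17.8 map units.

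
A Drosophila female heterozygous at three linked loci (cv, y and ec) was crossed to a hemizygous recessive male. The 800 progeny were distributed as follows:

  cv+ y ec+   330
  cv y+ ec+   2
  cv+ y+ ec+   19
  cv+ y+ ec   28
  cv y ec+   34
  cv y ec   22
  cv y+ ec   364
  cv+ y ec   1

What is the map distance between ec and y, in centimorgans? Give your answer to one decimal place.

The two most frequent reciprocal classes, cv y+ ec and cv+ y ec+, are the parental types, so the F1 was cv y+ ec / cv+ y ec+.
The two rarest classes, cv y+ ec+ and cv+ y ec, are the double crossovers. Comparing them with the parentals, only the ec allele has switched, so ec is the middle locus and the order is y – ec – cv.
Crossovers in the y–ec interval produce the single-crossover classes cv y ec and cv+ y+ ec+ (22 + 19 = 41) plus the double crossovers (3).
RF(y–ec) = (41 + 3) / 800 = 44/800 = 0.0550 → 5.5 centimorgans.

5.5 centimorgans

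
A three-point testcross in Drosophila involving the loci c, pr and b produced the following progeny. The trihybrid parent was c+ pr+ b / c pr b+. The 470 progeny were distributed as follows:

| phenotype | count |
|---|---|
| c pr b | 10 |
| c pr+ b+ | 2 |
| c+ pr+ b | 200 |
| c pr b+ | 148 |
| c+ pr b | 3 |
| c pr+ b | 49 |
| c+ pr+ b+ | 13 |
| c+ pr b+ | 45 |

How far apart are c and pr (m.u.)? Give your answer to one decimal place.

The two rarest classes, c+ pr b and c pr+ b+, are the double crossovers. Comparing them with the parentals, only the pr allele has switched, so pr is the middle locus and the order is b – pr – c.
Crossovers in the pr–c interval produce the single-crossover classes c pr+ b and c+ pr b+ (49 + 45 = 94) plus the double crossovers (5).
RF(pr–c) = (94 + 5) / 470 = 99/470 = 0.2106 → 21.1 m.u.

21.1 m.u.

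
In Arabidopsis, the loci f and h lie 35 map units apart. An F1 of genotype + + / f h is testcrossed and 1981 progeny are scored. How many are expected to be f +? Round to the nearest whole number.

A map distance of 35 map units corresponds to a recombination frequency of 0.350.
The F1 is + + / f h, so f + is a recombinant gamete class with expected frequency r/2 = 0.350/2 = 0.1750.
Expected number = 0.1750 × 1981 = 346.67 ≈ 347.

347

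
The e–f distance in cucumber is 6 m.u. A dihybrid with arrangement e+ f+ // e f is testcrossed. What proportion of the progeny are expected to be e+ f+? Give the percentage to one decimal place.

47.0%

A map distance of 6 m.u. corresponds to a recombination frequency of 0.060.
The F1 is e+ f+ / e f, so e+ f+ is a parental gamete class with expected frequency (1 − r)/2 = 0.940/2 = 0.4700.
That is 0.4700 = 47.0% of the progeny.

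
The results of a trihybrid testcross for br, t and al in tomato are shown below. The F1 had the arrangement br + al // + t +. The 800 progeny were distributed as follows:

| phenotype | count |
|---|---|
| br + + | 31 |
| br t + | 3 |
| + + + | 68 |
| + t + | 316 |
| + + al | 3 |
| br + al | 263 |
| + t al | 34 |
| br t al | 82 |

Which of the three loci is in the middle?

br

The two rarest classes, + + al and br t +, are the double crossovers. Comparing them with the parentals, only the br allele has switched, so br is the middle locus and the order is t – br – al.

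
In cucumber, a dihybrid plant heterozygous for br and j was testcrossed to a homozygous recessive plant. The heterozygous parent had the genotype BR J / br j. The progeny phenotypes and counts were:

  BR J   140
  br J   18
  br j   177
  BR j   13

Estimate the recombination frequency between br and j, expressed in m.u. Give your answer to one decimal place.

8.9 m.u.

The recombinant classes are BR j and br J: 13 + 18 = 31.
Recombination frequency = 31/348 = 0.0891 ≈ 8.9%, i.e. 8.9 m.u.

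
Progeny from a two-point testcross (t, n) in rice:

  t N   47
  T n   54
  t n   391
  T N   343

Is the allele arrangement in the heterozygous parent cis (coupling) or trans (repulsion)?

cis

The two most frequent classes are T N (343) and t n (391); these are the parental (non-recombinant) types.
So the F1 carried T N on one chromosome and t n on the other — the recessive alleles are on the same chromosome (cis / coupling).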